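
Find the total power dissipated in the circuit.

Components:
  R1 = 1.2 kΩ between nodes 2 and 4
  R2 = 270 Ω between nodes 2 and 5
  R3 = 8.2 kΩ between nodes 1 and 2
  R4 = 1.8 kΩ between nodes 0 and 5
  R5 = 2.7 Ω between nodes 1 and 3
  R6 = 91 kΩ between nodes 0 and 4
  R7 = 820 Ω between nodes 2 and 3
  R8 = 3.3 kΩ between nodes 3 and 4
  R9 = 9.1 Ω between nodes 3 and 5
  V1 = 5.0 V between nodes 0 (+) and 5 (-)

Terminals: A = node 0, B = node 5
Nodal analysis, taking node 5 as the 0 V reference.
Source V1 fixes V_0 = 5 V.
KCL at each unknown node (sum of currents leaving = 0; resistances in Ω):
  Node 1: (V_1 - V_2)/8200 + (V_1 - V_3)/2.7 = 0
  Node 2: (V_2 - V_4)/1200 + (V_2 - 0)/270 + (V_2 - V_1)/8200 + (V_2 - V_3)/820 = 0
  Node 3: (V_3 - V_1)/2.7 + (V_3 - V_2)/820 + (V_3 - V_4)/3300 + (V_3 - 0)/9.1 = 0
  Node 4: (V_4 - V_2)/1200 + (V_4 - 5)/91000 + (V_4 - V_3)/3300 = 0
Collecting terms (coefficients in siemens):
  0.3705·V_1 - 0.000122·V_2 - 0.3704·V_3 = 0
  0.005879·V_2 - 0.000122·V_1 - 0.00122·V_3 - 0.0008333·V_4 = 0
  0.4818·V_3 - 0.3704·V_1 - 0.00122·V_2 - 0.000303·V_4 = 0
  0.001147·V_4 - 0.0008333·V_2 - 0.000303·V_3 = 0.00005495
Solving these 4 simultaneous equations (Gaussian elimination) gives:
  V_1 = 0.0002397 V, V_2 = 0.007638 V, V_3 = 0.0002372 V, V_4 = 0.0535 V
Power in each resistor, P = (ΔV)²/R:
  P_R1 = (0.007638 - 0.0535)²/1200 = 0.000001753 W
  P_R2 = (0.007638 - 0)²/270 = 0.0000002161 W
  P_R3 = (0.0002397 - 0.007638)²/8200 = 0.000000006675 W
  P_R4 = (5 - 0)²/1800 = 0.01389 W
  P_R5 = (0.0002397 - 0.0002372)²/2.7 = 0.000000000002198 W
  P_R6 = (5 - 0.0535)²/91000 = 0.0002689 W
  P_R7 = (0.007638 - 0.0002372)²/820 = 0.0000000668 W
  P_R8 = (0.0002372 - 0.0535)²/3300 = 0.0000008596 W
  P_R9 = (0.0002372 - 0)²/9.1 = 0.000000006184 W
P_total = P_R1 + P_R2 + P_R3 + P_R4 + P_R5 + P_R6 + P_R7 + P_R8 + P_R9 = 0.01416 W

Final answer: 0.01416 W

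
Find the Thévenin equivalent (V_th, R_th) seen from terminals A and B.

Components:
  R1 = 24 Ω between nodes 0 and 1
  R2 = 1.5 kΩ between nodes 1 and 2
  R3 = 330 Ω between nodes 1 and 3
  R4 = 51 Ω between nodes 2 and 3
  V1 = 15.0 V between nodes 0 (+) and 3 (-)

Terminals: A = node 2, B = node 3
Step 1 — V_th is the open-circuit voltage V_A - V_B (nothing connected across the terminals).
Nodal analysis, taking node 3 as the 0 V reference.
Source V1 fixes V_0 = 15 V.
KCL at each unknown node (sum of currents leaving = 0; resistances in Ω):
  Node 1: (V_1 - 15)/24 + (V_1 - V_2)/1500 + (V_1 - 0)/330 = 0
  Node 2: (V_2 - V_1)/1500 + (V_2 - 0)/51 = 0
Collecting terms (coefficients in siemens):
  0.04536·V_1 - 0.0006667·V_2 = 0.625
  0.02027·V_2 - 0.0006667·V_1 = 0
Determinant D = (0.04536)(0.02027) - (-0.0006667)(-0.0006667) = 0.0009193
V_1 = [(0.625)(0.02027) - (-0.0006667)(0)]/D = 13.78 V
V_2 = [(0.04536)(0) - (0.625)(-0.0006667)]/D = 0.4533 V
V_th = V_2 - V_3 = 0.4533 - 0 = 0.4533 V
Step 2 — R_th: zero the source — replace V1 by a short circuit (node 3 merges into node 0) — and find the resistance seen between A (node 2) and B (node 0).
Reduce the network between node 2 (A) and node 0 (B) by series/parallel combination:
  Rp1 = R1 ‖ R3 (parallel, both between nodes 0 and 1) = 1/(1/24 + 1/330) = 22.37 Ω
  Rs1 = R2 + Rp1 (series, joined only at node 1) = 1500 + 22.37 = 1522 Ω
  Rp2 = R4 ‖ Rs1 (parallel, both between nodes 0 and 2) = 1/(1/51 + 1/1522) = 49.35 Ω
R_th = 49.35 Ω

Final answer: V_th = 0.4533 V, R_th = 49.35 Ω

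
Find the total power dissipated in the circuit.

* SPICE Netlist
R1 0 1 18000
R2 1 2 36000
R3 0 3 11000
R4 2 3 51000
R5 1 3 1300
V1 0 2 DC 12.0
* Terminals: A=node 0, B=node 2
Nodal analysis, taking node 2 as the 0 V reference.
Source V1 fixes V_0 = 12 V.
KCL at each unknown node (sum of currents leaving = 0; resistances in Ω):
  Node 1: (V_1 - 12)/18000 + (V_1 - 0)/36000 + (V_1 - V_3)/1300 = 0
  Node 3: (V_3 - 12)/11000 + (V_3 - 0)/51000 + (V_3 - V_1)/1300 = 0
Collecting terms (coefficients in siemens):
  0.0008526·V_1 - 0.0007692·V_3 = 0.0006667
  0.0008797·V_3 - 0.0007692·V_1 = 0.001091
Determinant D = (0.0008526)(0.0008797) - (-0.0007692)(-0.0007692) = 0.0000001583
V_1 = [(0.0006667)(0.0008797) - (-0.0007692)(0.001091)]/D = 9.005 V
V_3 = [(0.0008526)(0.001091) - (0.0006667)(-0.0007692)]/D = 9.113 V
Power in each resistor, P = (ΔV)²/R:
  P_R1 = (12 - 9.005)²/18000 = 0.0004985 W
  P_R2 = (9.005 - 0)²/36000 = 0.002252 W
  P_R3 = (12 - 9.113)²/11000 = 0.0007575 W
  P_R4 = (0 - 9.113)²/51000 = 0.001629 W
  P_R5 = (9.005 - 9.113)²/1300 = 0.000009111 W
P_total = P_R1 + P_R2 + P_R3 + P_R4 + P_R5 = 0.005146 W

Final answer: 0.005146 W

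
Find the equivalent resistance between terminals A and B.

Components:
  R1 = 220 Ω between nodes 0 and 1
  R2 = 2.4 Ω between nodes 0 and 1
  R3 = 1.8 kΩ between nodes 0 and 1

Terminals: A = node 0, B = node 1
Reduce the network between node 0 (A) and node 1 (B) by series/parallel combination:
  Rp1 = R1 ‖ R2 ‖ R3 (parallel, all between nodes 0 and 1) = 1/(1/220 + 1/2.4 + 1/1800) = 2.371 Ω
R_eq = 2.371 Ω

Final answer: 2.371 Ω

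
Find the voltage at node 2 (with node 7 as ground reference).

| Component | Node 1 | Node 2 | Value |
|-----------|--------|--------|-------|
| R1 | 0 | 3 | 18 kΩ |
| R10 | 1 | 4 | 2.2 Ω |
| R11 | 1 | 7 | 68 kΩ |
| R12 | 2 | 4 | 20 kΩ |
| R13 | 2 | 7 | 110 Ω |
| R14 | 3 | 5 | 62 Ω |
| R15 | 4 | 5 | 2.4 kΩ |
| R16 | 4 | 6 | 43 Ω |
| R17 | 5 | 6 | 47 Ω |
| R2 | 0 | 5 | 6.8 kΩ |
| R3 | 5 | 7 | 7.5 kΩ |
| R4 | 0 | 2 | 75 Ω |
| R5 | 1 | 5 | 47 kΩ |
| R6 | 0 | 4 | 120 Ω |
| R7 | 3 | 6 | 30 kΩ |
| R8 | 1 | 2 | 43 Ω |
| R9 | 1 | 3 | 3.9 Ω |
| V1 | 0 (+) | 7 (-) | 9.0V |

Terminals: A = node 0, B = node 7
Nodal analysis, taking node 7 as the 0 V reference.
Source V1 fixes V_0 = 9 V.
KCL at each unknown node (sum of currents leaving = 0; resistances in Ω):
  Node 1: (V_1 - V_5)/47000 + (V_1 - V_2)/43 + (V_1 - V_3)/3.9 + (V_1 - V_4)/2.2 + (V_1 - 0)/68000 = 0
  Node 2: (V_2 - 9)/75 + (V_2 - V_1)/43 + (V_2 - V_4)/20000 + (V_2 - 0)/110 = 0
  Node 3: (V_3 - 9)/18000 + (V_3 - V_6)/30000 + (V_3 - V_1)/3.9 + (V_3 - V_5)/62 = 0
  Node 4: (V_4 - 9)/120 + (V_4 - V_1)/2.2 + (V_4 - V_2)/20000 + (V_4 - V_5)/2400 + (V_4 - V_6)/43 = 0
  Node 5: (V_5 - 9)/6800 + (V_5 - 0)/7500 + (V_5 - V_1)/47000 + (V_5 - V_3)/62 + (V_5 - V_4)/2400 + (V_5 - V_6)/47 = 0
  Node 6: (V_6 - V_3)/30000 + (V_6 - V_4)/43 + (V_6 - V_5)/47 = 0
Collecting terms (coefficients in siemens):
  0.7342·V_1 - 0.02326·V_2 - 0.2564·V_3 - 0.4545·V_4 - 0.00002128·V_5 = 0
  0.04573·V_2 - 0.02326·V_1 - 0.00005·V_4 = 0.12
  0.2726·V_3 - 0.2564·V_1 - 0.01613·V_5 - 0.00003333·V_6 = 0.0005
  0.4866·V_4 - 0.4545·V_1 - 0.00005·V_2 - 0.0004167·V_5 - 0.02326·V_6 = 0.075
  0.03812·V_5 - 0.00002128·V_1 - 0.01613·V_3 - 0.0004167·V_4 - 0.02128·V_6 = 0.001324
  0.04457·V_6 - 0.00003333·V_3 - 0.02326·V_4 - 0.02128·V_5 = 0
Solving these 6 simultaneous equations (Gaussian elimination) gives:
  V_1 = 6.845 V, V_2 = 6.113 V, V_3 = 6.845 V, V_4 = 6.883 V
  V_5 = 6.839 V, V_6 = 6.862 V
The requested potential is V_2 = 6.113 V.

Final answer: V_2 = 6.113 V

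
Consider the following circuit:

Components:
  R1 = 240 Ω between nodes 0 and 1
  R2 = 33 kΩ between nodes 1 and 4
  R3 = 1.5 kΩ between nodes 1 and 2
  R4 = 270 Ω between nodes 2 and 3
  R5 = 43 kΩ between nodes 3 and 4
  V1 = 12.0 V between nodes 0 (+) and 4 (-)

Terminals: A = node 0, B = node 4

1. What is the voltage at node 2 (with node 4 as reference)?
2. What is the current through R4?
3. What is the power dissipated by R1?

Nodal analysis, taking node 4 as the 0 V reference.
Source V1 fixes V_0 = 12 V.
KCL at each unknown node (sum of currents leaving = 0; resistances in Ω):
  Node 1: (V_1 - 12)/240 + (V_1 - 0)/33000 + (V_1 - V_2)/1500 = 0
  Node 2: (V_2 - V_1)/1500 + (V_2 - V_3)/270 = 0
  Node 3: (V_3 - V_2)/270 + (V_3 - 0)/43000 = 0
Collecting terms (coefficients in siemens):
  0.004864·V_1 - 0.0006667·V_2 = 0.05
  0.00437·V_2 - 0.0006667·V_1 - 0.003704·V_3 = 0
  0.003727·V_3 - 0.003704·V_2 = 0
Solving these 3 simultaneous equations (Gaussian elimination) gives:
  V_1 = 11.85 V, V_2 = 11.45 V, V_3 = 11.38 V
Part 1:
  Read off the nodal solution: V_2 = 11.45 V
Part 2:
  I_R4 = (V_2 - V_3)/R4 = (11.45 - 11.38)/270 = 0.0002647 A
  Magnitude: I_R4 = 0.0002647 A
Part 3:
  I_R1 = (V_0 - V_1)/R1 = (12 - 11.85)/240 = 0.0006238 A
  P_R1 = I_R1² × R1 = (0.0006238)² × 240 = 0.00009339 W

Final answers:
1. V_2 = 11.45 V
2. I_R4 = 0.0002647 A
3. P_R1 = 9.339e-05 W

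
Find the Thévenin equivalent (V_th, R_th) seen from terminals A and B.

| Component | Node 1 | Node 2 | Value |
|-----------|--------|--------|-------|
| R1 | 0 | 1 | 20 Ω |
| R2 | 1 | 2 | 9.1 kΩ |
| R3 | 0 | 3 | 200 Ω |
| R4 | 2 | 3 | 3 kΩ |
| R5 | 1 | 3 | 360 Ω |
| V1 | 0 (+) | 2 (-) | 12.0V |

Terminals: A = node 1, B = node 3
Step 1 — V_th is the open-circuit voltage V_A - V_B (nothing connected across the terminals).
Nodal analysis, taking node 2 as the 0 V reference.
Source V1 fixes V_0 = 12 V.
KCL at each unknown node (sum of currents leaving = 0; resistances in Ω):
  Node 1: (V_1 - 12)/20 + (V_1 - 0)/9100 + (V_1 - V_3)/360 = 0
  Node 3: (V_3 - 12)/200 + (V_3 - 0)/3000 + (V_3 - V_1)/360 = 0
Collecting terms (coefficients in siemens):
  0.05289·V_1 - 0.002778·V_3 = 0.6
  0.008111·V_3 - 0.002778·V_1 = 0.06
Determinant D = (0.05289)(0.008111) - (-0.002778)(-0.002778) = 0.0004213
V_1 = [(0.6)(0.008111) - (-0.002778)(0.06)]/D = 11.95 V
V_3 = [(0.05289)(0.06) - (0.6)(-0.002778)]/D = 11.49 V
V_th = V_1 - V_3 = 11.95 - 11.49 = 0.4591 V
Step 2 — R_th: zero the source — replace V1 by a short circuit (node 2 merges into node 0) — and find the resistance seen between A (node 1) and B (node 3).
Reduce the network between node 1 (A) and node 3 (B) by series/parallel combination:
  Rp1 = R1 ‖ R2 (parallel, both between nodes 0 and 1) = 1/(1/20 + 1/9100) = 19.96 Ω
  Rp2 = R3 ‖ R4 (parallel, both between nodes 0 and 3) = 1/(1/200 + 1/3000) = 187.5 Ω
  Rs1 = Rp1 + Rp2 (series, joined only at node 0) = 19.96 + 187.5 = 207.5 Ω
  Rp3 = R5 ‖ Rs1 (parallel, both between nodes 1 and 3) = 1/(1/360 + 1/207.5) = 131.6 Ω
R_th = 131.6 Ω

Final answer: V_th = 0.4591 V, R_th = 131.6 Ω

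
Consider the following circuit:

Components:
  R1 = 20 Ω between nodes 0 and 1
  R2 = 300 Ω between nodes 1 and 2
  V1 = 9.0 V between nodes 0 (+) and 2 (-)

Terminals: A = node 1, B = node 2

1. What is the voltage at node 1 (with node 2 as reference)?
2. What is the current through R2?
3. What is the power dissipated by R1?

Nodal analysis, taking node 2 as the 0 V reference.
Source V1 fixes V_0 = 9 V.
KCL at each unknown node (sum of currents leaving = 0; resistances in Ω):
  Node 1: (V_1 - 9)/20 + (V_1 - 0)/300 = 0
Collecting terms: 0.05333 × V_1 = 0.45  =>  V_1 = 8.438 V
Part 1:
  Read off the nodal solution: V_1 = 8.438 V
Part 2:
  I_R2 = (V_1 - V_2)/R2 = (8.438 - 0)/300 = 0.02813 A
  Magnitude: I_R2 = 0.02813 A
Part 3:
  I_R1 = (V_0 - V_1)/R1 = (9 - 8.438)/20 = 0.02813 A
  P_R1 = I_R1² × R1 = (0.02813)² × 20 = 0.01582 W

Final answers:
1. V_1 = 8.438 V
2. I_R2 = 0.02813 A
3. P_R1 = 0.01582 W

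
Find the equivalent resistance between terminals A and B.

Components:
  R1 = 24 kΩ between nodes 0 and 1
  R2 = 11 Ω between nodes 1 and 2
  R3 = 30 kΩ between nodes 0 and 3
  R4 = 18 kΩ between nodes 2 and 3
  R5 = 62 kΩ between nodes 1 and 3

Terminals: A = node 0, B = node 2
The network is not a plain series/parallel combination. Inject a 1 A test current into terminal A (node 0) and return it from terminal B (node 2); then R_eq = V_A / (1 A).
Nodal analysis, taking node 2 as the 0 V reference.
Current source I_test pushes 1 A into node 0 and draws it out of node 2.
KCL at each unknown node (sum of currents leaving = 0; resistances in Ω):
  Node 0: (V_0 - V_1)/24000 + (V_0 - V_3)/30000 - 1 = 0
  Node 1: (V_1 - V_0)/24000 + (V_1 - 0)/11 + (V_1 - V_3)/62000 = 0
  Node 3: (V_3 - V_0)/30000 + (V_3 - V_1)/62000 + (V_3 - 0)/18000 = 0
Collecting terms (coefficients in siemens):
  0.000075·V_0 - 0.00004167·V_1 - 0.00003333·V_3 = 1
  0.09097·V_1 - 0.00004167·V_0 - 0.00001613·V_3 = 0
  0.000105·V_3 - 0.00003333·V_0 - 0.00001613·V_1 = 0
Solving these 3 simultaneous equations (Gaussian elimination) gives:
  V_0 = 15530 V, V_1 = 7.987 V, V_3 = 4930 V
R_eq = V_0 / 1 A = 15530 Ω = 15.53 kΩ

Final answer: 15.53 kΩ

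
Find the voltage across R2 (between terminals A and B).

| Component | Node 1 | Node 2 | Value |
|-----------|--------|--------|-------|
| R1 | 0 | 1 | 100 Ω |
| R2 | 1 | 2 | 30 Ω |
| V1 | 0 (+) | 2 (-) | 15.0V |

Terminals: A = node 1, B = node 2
R1 and R2 are in series across V1 (node 0 → node 1 → node 2), and the output A–B is taken across R2, so this is a voltage divider.
Series current: I = V1/(R1 + R2) = 15/(100 + 30) = 15/130 = 0.1154 A
V_R2 = I × R2 = V1 × R2/(R1 + R2) = 15 × 30/130 = 3.462 V

Final answer: 3.462 V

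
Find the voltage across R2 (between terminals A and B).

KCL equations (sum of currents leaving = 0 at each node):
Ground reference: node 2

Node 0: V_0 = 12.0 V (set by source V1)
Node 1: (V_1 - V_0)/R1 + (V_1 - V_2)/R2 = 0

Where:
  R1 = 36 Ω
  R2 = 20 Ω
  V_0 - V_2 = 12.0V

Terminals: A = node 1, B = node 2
R1 and R2 are in series across V1 (node 0 → node 1 → node 2), and the output A–B is taken across R2, so this is a voltage divider.
Series current: I = V1/(R1 + R2) = 12/(36 + 20) = 12/56 = 0.2143 A
V_R2 = I × R2 = V1 × R2/(R1 + R2) = 12 × 20/56 = 4.286 V

Final answer: 4.286 V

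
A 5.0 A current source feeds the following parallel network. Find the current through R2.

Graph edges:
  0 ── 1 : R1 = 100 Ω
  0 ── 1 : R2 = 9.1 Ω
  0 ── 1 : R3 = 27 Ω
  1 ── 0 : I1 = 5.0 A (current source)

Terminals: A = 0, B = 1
All resistors sit directly between nodes 0 and 1, so they are in parallel and share one voltage V; the full source current 5 A splits among them.
1/R_par = 1/100 + 1/9.1 + 1/27 = 0.1569 S  =>  R_par = 6.372 Ω
V = I × R_par = 5 × 6.372 = 31.86 V
I_R2 = V/R2 = 31.86/9.1 = 3.501 A

Final answer: 3.501 A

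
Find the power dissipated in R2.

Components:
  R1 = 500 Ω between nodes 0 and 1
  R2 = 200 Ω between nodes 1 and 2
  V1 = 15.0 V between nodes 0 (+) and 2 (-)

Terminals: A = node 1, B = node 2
Nodal analysis, taking node 2 as the 0 V reference.
Source V1 fixes V_0 = 15 V.
KCL at each unknown node (sum of currents leaving = 0; resistances in Ω):
  Node 1: (V_1 - 15)/500 + (V_1 - 0)/200 = 0
Collecting terms: 0.007 × V_1 = 0.03  =>  V_1 = 4.286 V
I_R2 = (V_1 - V_2)/R2 = (4.286 - 0)/200 = 0.02143 A
P_R2 = I_R2² × R2 = (0.02143)² × 200 = 0.09184 W

Final answer: 0.09184 W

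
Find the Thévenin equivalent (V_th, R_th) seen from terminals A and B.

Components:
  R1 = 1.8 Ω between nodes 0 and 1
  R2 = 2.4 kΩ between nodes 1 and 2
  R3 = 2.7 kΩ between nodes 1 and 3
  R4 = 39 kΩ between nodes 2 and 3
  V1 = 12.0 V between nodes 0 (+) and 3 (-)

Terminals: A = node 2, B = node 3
Step 1 — V_th is the open-circuit voltage V_A - V_B (nothing connected across the terminals).
Nodal analysis, taking node 3 as the 0 V reference.
Source V1 fixes V_0 = 12 V.
KCL at each unknown node (sum of currents leaving = 0; resistances in Ω):
  Node 1: (V_1 - 12)/1.8 + (V_1 - V_2)/2400 + (V_1 - 0)/2700 = 0
  Node 2: (V_2 - V_1)/2400 + (V_2 - 0)/39000 = 0
Collecting terms (coefficients in siemens):
  0.5563·V_1 - 0.0004167·V_2 = 6.667
  0.0004423·V_2 - 0.0004167·V_1 = 0
Determinant D = (0.5563)(0.0004423) - (-0.0004167)(-0.0004167) = 0.0002459
V_1 = [(6.667)(0.0004423) - (-0.0004167)(0)]/D = 11.99 V
V_2 = [(0.5563)(0) - (6.667)(-0.0004167)]/D = 11.3 V
V_th = V_2 - V_3 = 11.3 - 0 = 11.3 V
Step 2 — R_th: zero the source — replace V1 by a short circuit (node 3 merges into node 0) — and find the resistance seen between A (node 2) and B (node 0).
Reduce the network between node 2 (A) and node 0 (B) by series/parallel combination:
  Rp1 = R1 ‖ R3 (parallel, both between nodes 0 and 1) = 1/(1/1.8 + 1/2700) = 1.799 Ω
  Rs1 = R2 + Rp1 (series, joined only at node 1) = 2400 + 1.799 = 2402 Ω
  Rp2 = R4 ‖ Rs1 (parallel, both between nodes 0 and 2) = 1/(1/39000 + 1/2402) = 2262 Ω
R_th = 2.262 kΩ

Final answer: V_th = 11.3 V, R_th = 2.262 kΩ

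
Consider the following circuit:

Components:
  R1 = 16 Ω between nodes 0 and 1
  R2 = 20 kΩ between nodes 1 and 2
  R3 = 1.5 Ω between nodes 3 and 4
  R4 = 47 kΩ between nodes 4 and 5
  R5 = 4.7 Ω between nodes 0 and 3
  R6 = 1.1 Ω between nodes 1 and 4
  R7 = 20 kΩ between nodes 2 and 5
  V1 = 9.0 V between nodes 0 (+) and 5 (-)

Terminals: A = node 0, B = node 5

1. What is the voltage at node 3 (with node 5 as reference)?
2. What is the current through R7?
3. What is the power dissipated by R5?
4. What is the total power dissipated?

Nodal analysis, taking node 5 as the 0 V reference.
Source V1 fixes V_0 = 9 V.
KCL at each unknown node (sum of currents leaving = 0; resistances in Ω):
  Node 1: (V_1 - 9)/16 + (V_1 - V_2)/20000 + (V_1 - V_4)/1.1 = 0
  Node 2: (V_2 - V_1)/20000 + (V_2 - 0)/20000 = 0
  Node 3: (V_3 - V_4)/1.5 + (V_3 - 9)/4.7 = 0
  Node 4: (V_4 - V_3)/1.5 + (V_4 - 0)/47000 + (V_4 - V_1)/1.1 = 0
Collecting terms (coefficients in siemens):
  0.9716·V_1 - 0.00005·V_2 - 0.9091·V_4 = 0.5625
  0.0001·V_2 - 0.00005·V_1 = 0
  0.8794·V_3 - 0.6667·V_4 = 1.915
  1.576·V_4 - 0.9091·V_1 - 0.6667·V_3 = 0
Solving these 4 simultaneous equations (Gaussian elimination) gives:
  V_1 = 8.998 V, V_2 = 4.499 V, V_3 = 8.999 V, V_4 = 8.998 V
Part 1:
  Read off the nodal solution: V_3 = 8.999 V
Part 2:
  I_R7 = (V_2 - V_5)/R7 = (4.499 - 0)/20000 = 0.000225 A
  Magnitude: I_R7 = 0.000225 A
Part 3:
  I_R5 = (V_0 - V_3)/R5 = (9 - 8.999)/4.7 = 0.000295 A
  P_R5 = I_R5² × R5 = (0.000295)² × 4.7 = 0.000000409 W
Part 4:
  Power in each resistor, P = (ΔV)²/R:
    P_R1 = (9 - 8.998)²/16 = 0.0000002359 W
    P_R2 = (8.998 - 4.499)²/20000 = 0.001012 W
    P_R3 = (8.999 - 8.998)²/1.5 = 0.0000001305 W
    P_R4 = (8.998 - 0)²/47000 = 0.001723 W
    P_R5 = (9 - 8.999)²/4.7 = 0.000000409 W
    P_R6 = (8.998 - 8.998)²/1.1 = 0.00000001179 W
    P_R7 = (4.499 - 0)²/20000 = 0.001012 W
  P_total = P_R1 + P_R2 + P_R3 + P_R4 + P_R5 + P_R6 + P_R7 = 0.003748 W

Final answers:
1. V_3 = 8.999 V
2. I_R7 = 0.000225 A
3. P_R5 = 4.09e-07 W
4. P_total = 0.003748 W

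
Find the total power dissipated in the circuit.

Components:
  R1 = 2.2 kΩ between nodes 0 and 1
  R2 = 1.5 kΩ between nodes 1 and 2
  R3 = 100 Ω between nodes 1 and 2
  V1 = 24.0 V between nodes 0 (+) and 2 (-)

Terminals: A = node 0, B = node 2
Nodal analysis, taking node 2 as the 0 V reference.
Source V1 fixes V_0 = 24 V.
KCL at each unknown node (sum of currents leaving = 0; resistances in Ω):
  Node 1: (V_1 - 24)/2200 + (V_1 - 0)/1500 + (V_1 - 0)/100 = 0
Collecting terms: 0.01112 × V_1 = 0.01091  =>  V_1 = 0.9809 V
Power in each resistor, P = (ΔV)²/R:
  P_R1 = (24 - 0.9809)²/2200 = 0.2409 W
  P_R2 = (0.9809 - 0)²/1500 = 0.0006415 W
  P_R3 = (0.9809 - 0)²/100 = 0.009622 W
P_total = P_R1 + P_R2 + P_R3 = 0.2511 W

Final answer: 0.2511 W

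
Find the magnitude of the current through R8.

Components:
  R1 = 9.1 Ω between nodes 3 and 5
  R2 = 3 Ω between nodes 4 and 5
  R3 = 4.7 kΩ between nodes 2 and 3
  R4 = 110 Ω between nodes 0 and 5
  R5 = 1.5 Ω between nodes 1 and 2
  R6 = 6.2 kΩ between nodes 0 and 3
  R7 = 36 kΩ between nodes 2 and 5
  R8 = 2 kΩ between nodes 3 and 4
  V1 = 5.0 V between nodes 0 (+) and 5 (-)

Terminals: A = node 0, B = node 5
Nodal analysis, taking node 5 as the 0 V reference.
Source V1 fixes V_0 = 5 V.
KCL at each unknown node (sum of currents leaving = 0; resistances in Ω):
  Node 1: (V_1 - V_2)/1.5 = 0
  Node 2: (V_2 - V_3)/4700 + (V_2 - V_1)/1.5 + (V_2 - 0)/36000 = 0
  Node 3: (V_3 - 0)/9.1 + (V_3 - V_2)/4700 + (V_3 - 5)/6200 + (V_3 - V_4)/2000 = 0
  Node 4: (V_4 - 0)/3 + (V_4 - V_3)/2000 = 0
Collecting terms (coefficients in siemens):
  0.6667·V_1 - 0.6667·V_2 = 0
  0.6669·V_2 - 0.6667·V_1 - 0.0002128·V_3 = 0
  0.1108·V_3 - 0.0002128·V_2 - 0.0005·V_4 = 0.0008065
  0.3338·V_4 - 0.0005·V_3 = 0
Solving these 4 simultaneous equations (Gaussian elimination) gives:
  V_1 = 0.006451 V, V_2 = 0.006451 V, V_3 = 0.007293 V, V_4 = 0.00001092 V
I_R8 = (V_3 - V_4)/R8 = (0.007293 - 0.00001092)/2000 = 0.000003641 A
|I_R8| = 0.000003641 A

Final answer: |I_R8| = 3.641e-06 A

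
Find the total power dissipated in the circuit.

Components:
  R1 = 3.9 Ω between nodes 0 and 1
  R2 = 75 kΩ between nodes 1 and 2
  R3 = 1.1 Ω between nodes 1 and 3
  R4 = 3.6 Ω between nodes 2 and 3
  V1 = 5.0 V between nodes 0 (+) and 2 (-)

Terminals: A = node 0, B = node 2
Nodal analysis, taking node 2 as the 0 V reference.
Source V1 fixes V_0 = 5 V.
KCL at each unknown node (sum of currents leaving = 0; resistances in Ω):
  Node 1: (V_1 - 5)/3.9 + (V_1 - 0)/75000 + (V_1 - V_3)/1.1 = 0
  Node 3: (V_3 - V_1)/1.1 + (V_3 - 0)/3.6 = 0
Collecting terms (coefficients in siemens):
  1.166·V_1 - 0.9091·V_3 = 1.282
  1.187·V_3 - 0.9091·V_1 = 0
Determinant D = (1.166)(1.187) - (-0.9091)(-0.9091) = 0.5569
V_1 = [(1.282)(1.187) - (-0.9091)(0)]/D = 2.732 V
V_3 = [(1.166)(0) - (1.282)(-0.9091)]/D = 2.093 V
Power in each resistor, P = (ΔV)²/R:
  P_R1 = (5 - 2.732)²/3.9 = 1.318 W
  P_R2 = (2.732 - 0)²/75000 = 0.00009955 W
  P_R3 = (2.732 - 2.093)²/1.1 = 0.3718 W
  P_R4 = (0 - 2.093)²/3.6 = 1.217 W
P_total = P_R1 + P_R2 + P_R3 + P_R4 = 2.907 W

Final answer: 2.907 W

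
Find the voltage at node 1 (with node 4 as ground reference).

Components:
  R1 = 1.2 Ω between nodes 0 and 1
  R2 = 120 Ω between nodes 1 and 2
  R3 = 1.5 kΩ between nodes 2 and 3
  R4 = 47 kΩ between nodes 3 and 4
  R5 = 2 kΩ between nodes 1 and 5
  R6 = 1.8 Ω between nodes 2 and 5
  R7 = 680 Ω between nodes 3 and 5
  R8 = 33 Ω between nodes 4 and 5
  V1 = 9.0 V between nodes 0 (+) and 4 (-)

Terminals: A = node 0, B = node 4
Nodal analysis, taking node 4 as the 0 V reference.
Source V1 fixes V_0 = 9 V.
KCL at each unknown node (sum of currents leaving = 0; resistances in Ω):
  Node 1: (V_1 - 9)/1.2 + (V_1 - V_2)/120 + (V_1 - V_5)/2000 = 0
  Node 2: (V_2 - V_1)/120 + (V_2 - V_3)/1500 + (V_2 - V_5)/1.8 = 0
  Node 3: (V_3 - V_2)/1500 + (V_3 - 0)/47000 + (V_3 - V_5)/680 = 0
  Node 5: (V_5 - V_1)/2000 + (V_5 - V_2)/1.8 + (V_5 - V_3)/680 + (V_5 - 0)/33 = 0
Collecting terms (coefficients in siemens):
  0.8422·V_1 - 0.008333·V_2 - 0.0005·V_5 = 7.5
  0.5646·V_2 - 0.008333·V_1 - 0.0006667·V_3 - 0.5556·V_5 = 0
  0.002159·V_3 - 0.0006667·V_2 - 0.001471·V_5 = 0
  0.5878·V_5 - 0.0005·V_1 - 0.5556·V_2 - 0.001471·V_3 = 0
Solving these 4 simultaneous equations (Gaussian elimination) gives:
  V_1 = 8.928 V, V_2 = 2.094 V, V_3 = 2.004 V, V_5 = 1.992 V
The requested potential is V_1 = 8.928 V.

Final answer: V_1 = 8.928 V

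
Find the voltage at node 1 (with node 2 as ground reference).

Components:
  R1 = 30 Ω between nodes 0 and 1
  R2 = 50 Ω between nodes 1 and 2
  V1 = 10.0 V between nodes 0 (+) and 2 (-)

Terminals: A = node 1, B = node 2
Nodal analysis, taking node 2 as the 0 V reference.
Source V1 fixes V_0 = 10 V.
KCL at each unknown node (sum of currents leaving = 0; resistances in Ω):
  Node 1: (V_1 - 10)/30 + (V_1 - 0)/50 = 0
Collecting terms: 0.05333 × V_1 = 0.3333  =>  V_1 = 6.25 V
The requested potential is V_1 = 6.25 V.

Final answer: V_1 = 6.25 V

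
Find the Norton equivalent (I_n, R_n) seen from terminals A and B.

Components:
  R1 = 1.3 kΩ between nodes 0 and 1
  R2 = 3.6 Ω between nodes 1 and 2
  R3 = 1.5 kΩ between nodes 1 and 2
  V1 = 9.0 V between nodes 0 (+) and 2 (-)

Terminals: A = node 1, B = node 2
Find the Thévenin equivalent first; then I_n = V_th/R_th and R_n = R_th.
Step 1 — V_th is the open-circuit voltage V_A - V_B (nothing connected across the terminals).
Nodal analysis, taking node 2 as the 0 V reference.
Source V1 fixes V_0 = 9 V.
KCL at each unknown node (sum of currents leaving = 0; resistances in Ω):
  Node 1: (V_1 - 9)/1300 + (V_1 - 0)/3.6 + (V_1 - 0)/1500 = 0
Collecting terms: 0.2792 × V_1 = 0.006923  =>  V_1 = 0.02479 V
V_th = V_1 - V_2 = 0.02479 - 0 = 0.02479 V
Step 2 — R_th: zero the source — replace V1 by a short circuit (node 2 merges into node 0) — and find the resistance seen between A (node 1) and B (node 0).
Reduce the network between node 1 (A) and node 0 (B) by series/parallel combination:
  Rp1 = R1 ‖ R2 ‖ R3 (parallel, all between nodes 0 and 1) = 1/(1/1300 + 1/3.6 + 1/1500) = 3.581 Ω
R_th = 3.581 Ω
I_n = V_th/R_th = 0.02479/3.581 = 0.006923 A, and R_n = R_th = 3.581 Ω

Final answer: I_n = 0.006923 A, R_n = 3.581 Ω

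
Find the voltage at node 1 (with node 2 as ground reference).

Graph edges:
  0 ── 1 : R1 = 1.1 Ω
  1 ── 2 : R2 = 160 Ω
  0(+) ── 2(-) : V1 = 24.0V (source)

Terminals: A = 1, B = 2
Nodal analysis, taking node 2 as the 0 V reference.
Source V1 fixes V_0 = 24 V.
KCL at each unknown node (sum of currents leaving = 0; resistances in Ω):
  Node 1: (V_1 - 24)/1.1 + (V_1 - 0)/160 = 0
Collecting terms: 0.9153 × V_1 = 21.82  =>  V_1 = 23.84 V
The requested potential is V_1 = 23.84 V.

Final answer: V_1 = 23.84 V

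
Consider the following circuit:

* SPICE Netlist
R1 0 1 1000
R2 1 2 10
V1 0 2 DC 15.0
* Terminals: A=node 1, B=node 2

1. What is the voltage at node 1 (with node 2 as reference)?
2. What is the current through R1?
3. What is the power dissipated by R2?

Nodal analysis, taking node 2 as the 0 V reference.
Source V1 fixes V_0 = 15 V.
KCL at each unknown node (sum of currents leaving = 0; resistances in Ω):
  Node 1: (V_1 - 15)/1000 + (V_1 - 0)/10 = 0
Collecting terms: 0.101 × V_1 = 0.015  =>  V_1 = 0.1485 V
Part 1:
  Read off the nodal solution: V_1 = 0.1485 V
Part 2:
  I_R1 = (V_0 - V_1)/R1 = (15 - 0.1485)/1000 = 0.01485 A
  Magnitude: I_R1 = 0.01485 A
Part 3:
  I_R2 = (V_1 - V_2)/R2 = (0.1485 - 0)/10 = 0.01485 A
  P_R2 = I_R2² × R2 = (0.01485)² × 10 = 0.002206 W

Final answers:
1. V_1 = 0.1485 V
2. I_R1 = 0.01485 A
3. P_R2 = 0.002206 W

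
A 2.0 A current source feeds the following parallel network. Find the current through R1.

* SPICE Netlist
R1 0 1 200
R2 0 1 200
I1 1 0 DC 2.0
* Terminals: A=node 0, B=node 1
All resistors sit directly between nodes 0 and 1, so they are in parallel and share one voltage V; the full source current 2 A splits among them.
1/R_par = 1/200 + 1/200 = 0.01 S  =>  R_par = 100 Ω
V = I × R_par = 2 × 100 = 200 V
I_R1 = V/R1 = 200/200 = 1 A

Final answer: 1 A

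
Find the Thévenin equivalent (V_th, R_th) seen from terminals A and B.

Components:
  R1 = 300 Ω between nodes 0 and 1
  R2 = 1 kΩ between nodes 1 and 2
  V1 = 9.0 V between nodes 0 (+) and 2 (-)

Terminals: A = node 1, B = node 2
Step 1 — V_th is the open-circuit voltage V_A - V_B (nothing connected across the terminals).
Nodal analysis, taking node 2 as the 0 V reference.
Source V1 fixes V_0 = 9 V.
KCL at each unknown node (sum of currents leaving = 0; resistances in Ω):
  Node 1: (V_1 - 9)/300 + (V_1 - 0)/1000 = 0
Collecting terms: 0.004333 × V_1 = 0.03  =>  V_1 = 6.923 V
V_th = V_1 - V_2 = 6.923 - 0 = 6.923 V
Step 2 — R_th: zero the source — replace V1 by a short circuit (node 2 merges into node 0) — and find the resistance seen between A (node 1) and B (node 0).
Reduce the network between node 1 (A) and node 0 (B) by series/parallel combination:
  Rp1 = R1 ‖ R2 (parallel, both between nodes 0 and 1) = 1/(1/300 + 1/1000) = 230.8 Ω
R_th = 230.8 Ω

Final answer: V_th = 6.923 V, R_th = 230.8 Ω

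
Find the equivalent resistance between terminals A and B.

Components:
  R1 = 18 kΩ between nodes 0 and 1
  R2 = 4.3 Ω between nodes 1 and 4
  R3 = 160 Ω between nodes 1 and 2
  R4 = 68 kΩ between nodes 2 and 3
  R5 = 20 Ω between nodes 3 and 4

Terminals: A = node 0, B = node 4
Reduce the network between node 0 (A) and node 4 (B) by series/parallel combination:
  Rs1 = R3 + R4 (series, joined only at node 2) = 160 + 68000 = 68160 Ω
  Rs2 = R5 + Rs1 (series, joined only at node 3) = 20 + 68160 = 68180 Ω
  Rp1 = R2 ‖ Rs2 (parallel, both between nodes 1 and 4) = 1/(1/4.3 + 1/68180) = 4.3 Ω
  Rs3 = R1 + Rp1 (series, joined only at node 1) = 18000 + 4.3 = 18000 Ω
R_eq = 18 kΩ

Final answer: 18 kΩ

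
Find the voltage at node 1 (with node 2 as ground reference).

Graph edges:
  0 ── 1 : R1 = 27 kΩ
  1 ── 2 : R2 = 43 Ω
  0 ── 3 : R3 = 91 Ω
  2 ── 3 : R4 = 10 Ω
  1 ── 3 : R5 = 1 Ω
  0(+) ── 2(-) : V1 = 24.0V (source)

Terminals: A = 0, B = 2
Nodal analysis, taking node 2 as the 0 V reference.
Source V1 fixes V_0 = 24 V.
KCL at each unknown node (sum of currents leaving = 0; resistances in Ω):
  Node 1: (V_1 - 24)/27000 + (V_1 - 0)/43 + (V_1 - V_3)/1 = 0
  Node 3: (V_3 - 24)/91 + (V_3 - 0)/10 + (V_3 - V_1)/1 = 0
Collecting terms (coefficients in siemens):
  1.023·V_1 - 1·V_3 = 0.0008889
  1.111·V_3 - 1·V_1 = 0.2637
Determinant D = (1.023)(1.111) - (-1)(-1) = 0.1369
V_1 = [(0.0008889)(1.111) - (-1)(0.2637)]/D = 1.934 V
V_3 = [(1.023)(0.2637) - (0.0008889)(-1)]/D = 1.978 V
The requested potential is V_1 = 1.934 V.

Final answer: V_1 = 1.934 V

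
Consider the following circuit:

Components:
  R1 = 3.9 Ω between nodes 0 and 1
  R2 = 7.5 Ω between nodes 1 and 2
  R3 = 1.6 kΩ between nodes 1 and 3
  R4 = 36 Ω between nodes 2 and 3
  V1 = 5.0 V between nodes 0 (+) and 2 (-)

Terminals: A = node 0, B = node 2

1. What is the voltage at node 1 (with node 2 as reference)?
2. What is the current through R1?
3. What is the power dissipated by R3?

Nodal analysis, taking node 2 as the 0 V reference.
Source V1 fixes V_0 = 5 V.
KCL at each unknown node (sum of currents leaving = 0; resistances in Ω):
  Node 1: (V_1 - 5)/3.9 + (V_1 - 0)/7.5 + (V_1 - V_3)/1600 = 0
  Node 3: (V_3 - V_1)/1600 + (V_3 - 0)/36 = 0
Collecting terms (coefficients in siemens):
  0.3904·V_1 - 0.000625·V_3 = 1.282
  0.0284·V_3 - 0.000625·V_1 = 0
Determinant D = (0.3904)(0.0284) - (-0.000625)(-0.000625) = 0.01109
V_1 = [(1.282)(0.0284) - (-0.000625)(0)]/D = 3.284 V
V_3 = [(0.3904)(0) - (1.282)(-0.000625)]/D = 0.07227 V
Part 1:
  Read off the nodal solution: V_1 = 3.284 V
Part 2:
  I_R1 = (V_0 - V_1)/R1 = (5 - 3.284)/3.9 = 0.4399 A
  Magnitude: I_R1 = 0.4399 A
Part 3:
  I_R3 = (V_1 - V_3)/R3 = (3.284 - 0.07227)/1600 = 0.002008 A
  P_R3 = I_R3² × R3 = (0.002008)² × 1600 = 0.006448 W

Final answers:
1. V_1 = 3.284 V
2. I_R1 = 0.4399 A
3. P_R3 = 0.006448 W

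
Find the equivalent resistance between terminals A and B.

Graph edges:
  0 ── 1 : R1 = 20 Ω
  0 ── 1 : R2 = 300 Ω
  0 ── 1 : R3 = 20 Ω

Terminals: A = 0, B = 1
Reduce the network between node 0 (A) and node 1 (B) by series/parallel combination:
  Rp1 = R1 ‖ R2 ‖ R3 (parallel, all between nodes 0 and 1) = 1/(1/20 + 1/300 + 1/20) = 9.677 Ω
R_eq = 9.677 Ω

Final answer: 9.677 Ω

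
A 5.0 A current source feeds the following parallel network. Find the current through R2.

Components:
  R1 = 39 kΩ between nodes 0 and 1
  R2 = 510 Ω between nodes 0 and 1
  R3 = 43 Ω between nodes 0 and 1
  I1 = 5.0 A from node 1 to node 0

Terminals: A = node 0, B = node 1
All resistors sit directly between nodes 0 and 1, so they are in parallel and share one voltage V; the full source current 5 A splits among them.
1/R_par = 1/39000 + 1/510 + 1/43 = 0.02524 S  =>  R_par = 39.62 Ω
V = I × R_par = 5 × 39.62 = 198.1 V
I_R2 = V/R2 = 198.1/510 = 0.3884 A

Final answer: 0.3884 A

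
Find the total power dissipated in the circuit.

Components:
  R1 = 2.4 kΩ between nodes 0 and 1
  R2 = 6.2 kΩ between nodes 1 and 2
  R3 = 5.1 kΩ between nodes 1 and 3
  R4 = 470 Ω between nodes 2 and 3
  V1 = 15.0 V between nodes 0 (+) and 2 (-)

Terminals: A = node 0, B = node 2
Nodal analysis, taking node 2 as the 0 V reference.
Source V1 fixes V_0 = 15 V.
KCL at each unknown node (sum of currents leaving = 0; resistances in Ω):
  Node 1: (V_1 - 15)/2400 + (V_1 - 0)/6200 + (V_1 - V_3)/5100 = 0
  Node 3: (V_3 - V_1)/5100 + (V_3 - 0)/470 = 0
Collecting terms (coefficients in siemens):
  0.000774·V_1 - 0.0001961·V_3 = 0.00625
  0.002324·V_3 - 0.0001961·V_1 = 0
Determinant D = (0.000774)(0.002324) - (-0.0001961)(-0.0001961) = 0.00000176
V_1 = [(0.00625)(0.002324) - (-0.0001961)(0)]/D = 8.251 V
V_3 = [(0.000774)(0) - (0.00625)(-0.0001961)]/D = 0.6962 V
Power in each resistor, P = (ΔV)²/R:
  P_R1 = (15 - 8.251)²/2400 = 0.01898 W
  P_R2 = (8.251 - 0)²/6200 = 0.01098 W
  P_R3 = (8.251 - 0.6962)²/5100 = 0.01119 W
  P_R4 = (0 - 0.6962)²/470 = 0.001031 W
P_total = P_R1 + P_R2 + P_R3 + P_R4 = 0.04218 W

Final answer: 0.04218 W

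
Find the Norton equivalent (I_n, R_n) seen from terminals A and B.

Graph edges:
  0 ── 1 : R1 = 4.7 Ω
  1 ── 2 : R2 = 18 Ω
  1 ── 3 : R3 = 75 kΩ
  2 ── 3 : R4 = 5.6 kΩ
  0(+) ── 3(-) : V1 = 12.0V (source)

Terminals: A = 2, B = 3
Find the Thévenin equivalent first; then I_n = V_th/R_th and R_n = R_th.
Step 1 — V_th is the open-circuit voltage V_A - V_B (nothing connected across the terminals).
Nodal analysis, taking node 3 as the 0 V reference.
Source V1 fixes V_0 = 12 V.
KCL at each unknown node (sum of currents leaving = 0; resistances in Ω):
  Node 1: (V_1 - 12)/4.7 + (V_1 - V_2)/18 + (V_1 - 0)/75000 = 0
  Node 2: (V_2 - V_1)/18 + (V_2 - 0)/5600 = 0
Collecting terms (coefficients in siemens):
  0.2683·V_1 - 0.05556·V_2 = 2.553
  0.05573·V_2 - 0.05556·V_1 = 0
Determinant D = (0.2683)(0.05573) - (-0.05556)(-0.05556) = 0.01187
V_1 = [(2.553)(0.05573) - (-0.05556)(0)]/D = 11.99 V
V_2 = [(0.2683)(0) - (2.553)(-0.05556)]/D = 11.95 V
V_th = V_2 - V_3 = 11.95 - 0 = 11.95 V
Step 2 — R_th: zero the source — replace V1 by a short circuit (node 3 merges into node 0) — and find the resistance seen between A (node 2) and B (node 0).
Reduce the network between node 2 (A) and node 0 (B) by series/parallel combination:
  Rp1 = R1 ‖ R3 (parallel, both between nodes 0 and 1) = 1/(1/4.7 + 1/75000) = 4.7 Ω
  Rs1 = R2 + Rp1 (series, joined only at node 1) = 18 + 4.7 = 22.7 Ω
  Rp2 = R4 ‖ Rs1 (parallel, both between nodes 0 and 2) = 1/(1/5600 + 1/22.7) = 22.61 Ω
R_th = 22.61 Ω
I_n = V_th/R_th = 11.95/22.61 = 0.5286 A, and R_n = R_th = 22.61 Ω

Final answer: I_n = 0.5286 A, R_n = 22.61 Ω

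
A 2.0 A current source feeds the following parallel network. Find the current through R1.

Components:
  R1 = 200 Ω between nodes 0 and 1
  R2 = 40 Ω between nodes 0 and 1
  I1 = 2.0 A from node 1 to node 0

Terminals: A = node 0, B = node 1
All resistors sit directly between nodes 0 and 1, so they are in parallel and share one voltage V; the full source current 2 A splits among them.
1/R_par = 1/200 + 1/40 = 0.03 S  =>  R_par = 33.33 Ω
V = I × R_par = 2 × 33.33 = 66.67 V
I_R1 = V/R1 = 66.67/200 = 0.3333 A

Final answer: 0.3333 A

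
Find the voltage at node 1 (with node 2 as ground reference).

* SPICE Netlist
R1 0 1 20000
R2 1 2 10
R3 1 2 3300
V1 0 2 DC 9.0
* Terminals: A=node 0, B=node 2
Nodal analysis, taking node 2 as the 0 V reference.
Source V1 fixes V_0 = 9 V.
KCL at each unknown node (sum of currents leaving = 0; resistances in Ω):
  Node 1: (V_1 - 9)/20000 + (V_1 - 0)/10 + (V_1 - 0)/3300 = 0
Collecting terms: 0.1004 × V_1 = 0.00045  =>  V_1 = 0.004484 V
The requested potential is V_1 = 0.004484 V.

Final answer: V_1 = 0.004484 V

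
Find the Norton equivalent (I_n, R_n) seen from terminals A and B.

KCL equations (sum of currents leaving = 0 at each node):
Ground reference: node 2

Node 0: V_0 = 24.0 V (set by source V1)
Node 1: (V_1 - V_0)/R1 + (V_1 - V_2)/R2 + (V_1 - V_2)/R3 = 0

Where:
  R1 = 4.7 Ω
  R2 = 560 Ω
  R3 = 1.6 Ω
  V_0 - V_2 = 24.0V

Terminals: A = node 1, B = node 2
Find the Thévenin equivalent first; then I_n = V_th/R_th and R_n = R_th.
Step 1 — V_th is the open-circuit voltage V_A - V_B (nothing connected across the terminals).
Nodal analysis, taking node 2 as the 0 V reference.
Source V1 fixes V_0 = 24 V.
KCL at each unknown node (sum of currents leaving = 0; resistances in Ω):
  Node 1: (V_1 - 24)/4.7 + (V_1 - 0)/560 + (V_1 - 0)/1.6 = 0
Collecting terms: 0.8396 × V_1 = 5.106  =>  V_1 = 6.082 V
V_th = V_1 - V_2 = 6.082 - 0 = 6.082 V
Step 2 — R_th: zero the source — replace V1 by a short circuit (node 2 merges into node 0) — and find the resistance seen between A (node 1) and B (node 0).
Reduce the network between node 1 (A) and node 0 (B) by series/parallel combination:
  Rp1 = R1 ‖ R2 ‖ R3 (parallel, all between nodes 0 and 1) = 1/(1/4.7 + 1/560 + 1/1.6) = 1.191 Ω
R_th = 1.191 Ω
I_n = V_th/R_th = 6.082/1.191 = 5.106 A, and R_n = R_th = 1.191 Ω

Final answer: I_n = 5.106 A, R_n = 1.191 Ω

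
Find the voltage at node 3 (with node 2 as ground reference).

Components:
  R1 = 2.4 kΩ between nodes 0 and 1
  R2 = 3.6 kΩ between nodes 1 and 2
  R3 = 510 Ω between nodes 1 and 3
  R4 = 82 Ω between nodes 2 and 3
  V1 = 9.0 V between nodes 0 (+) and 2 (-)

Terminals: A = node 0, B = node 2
Nodal analysis, taking node 2 as the 0 V reference.
Source V1 fixes V_0 = 9 V.
KCL at each unknown node (sum of currents leaving = 0; resistances in Ω):
  Node 1: (V_1 - 9)/2400 + (V_1 - 0)/3600 + (V_1 - V_3)/510 = 0
  Node 3: (V_3 - V_1)/510 + (V_3 - 0)/82 = 0
Collecting terms (coefficients in siemens):
  0.002655·V_1 - 0.001961·V_3 = 0.00375
  0.01416·V_3 - 0.001961·V_1 = 0
Determinant D = (0.002655)(0.01416) - (-0.001961)(-0.001961) = 0.00003374
V_1 = [(0.00375)(0.01416) - (-0.001961)(0)]/D = 1.573 V
V_3 = [(0.002655)(0) - (0.00375)(-0.001961)]/D = 0.2179 V
The requested potential is V_3 = 0.2179 V.

Final answer: V_3 = 0.2179 V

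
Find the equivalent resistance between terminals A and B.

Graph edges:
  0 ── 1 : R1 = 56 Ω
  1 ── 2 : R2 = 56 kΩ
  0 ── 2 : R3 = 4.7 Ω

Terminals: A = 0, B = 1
Reduce the network between node 0 (A) and node 1 (B) by series/parallel combination:
  Rs1 = R3 + R2 (series, joined only at node 2) = 4.7 + 56000 = 56000 Ω
  Rp1 = R1 ‖ Rs1 (parallel, both between nodes 0 and 1) = 1/(1/56 + 1/56000) = 55.94 Ω
R_eq = 55.94 Ω

Final answer: 55.94 Ω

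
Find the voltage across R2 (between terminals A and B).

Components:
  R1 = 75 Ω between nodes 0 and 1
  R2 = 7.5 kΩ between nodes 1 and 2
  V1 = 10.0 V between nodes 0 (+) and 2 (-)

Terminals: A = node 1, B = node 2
R1 and R2 are in series across V1 (node 0 → node 1 → node 2), and the output A–B is taken across R2, so this is a voltage divider.
Series current: I = V1/(R1 + R2) = 10/(75 + 7500) = 10/7575 = 0.00132 A
V_R2 = I × R2 = V1 × R2/(R1 + R2) = 10 × 7500/7575 = 9.901 V

Final answer: 9.901 V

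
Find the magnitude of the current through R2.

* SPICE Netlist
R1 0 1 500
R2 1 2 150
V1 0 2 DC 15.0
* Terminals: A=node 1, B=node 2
Nodal analysis, taking node 2 as the 0 V reference.
Source V1 fixes V_0 = 15 V.
KCL at each unknown node (sum of currents leaving = 0; resistances in Ω):
  Node 1: (V_1 - 15)/500 + (V_1 - 0)/150 = 0
Collecting terms: 0.008667 × V_1 = 0.03  =>  V_1 = 3.462 V
I_R2 = (V_1 - V_2)/R2 = (3.462 - 0)/150 = 0.02308 A
|I_R2| = 0.02308 A

Final answer: |I_R2| = 0.02308 A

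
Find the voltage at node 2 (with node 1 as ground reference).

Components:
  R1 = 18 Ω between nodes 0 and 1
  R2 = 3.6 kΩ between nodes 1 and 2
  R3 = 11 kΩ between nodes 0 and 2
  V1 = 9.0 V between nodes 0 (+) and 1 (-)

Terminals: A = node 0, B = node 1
Nodal analysis, taking node 1 as the 0 V reference.
Source V1 fixes V_0 = 9 V.
KCL at each unknown node (sum of currents leaving = 0; resistances in Ω):
  Node 2: (V_2 - 0)/3600 + (V_2 - 9)/11000 = 0
Collecting terms: 0.0003687 × V_2 = 0.0008182  =>  V_2 = 2.219 V
The requested potential is V_2 = 2.219 V.

Final answer: V_2 = 2.219 V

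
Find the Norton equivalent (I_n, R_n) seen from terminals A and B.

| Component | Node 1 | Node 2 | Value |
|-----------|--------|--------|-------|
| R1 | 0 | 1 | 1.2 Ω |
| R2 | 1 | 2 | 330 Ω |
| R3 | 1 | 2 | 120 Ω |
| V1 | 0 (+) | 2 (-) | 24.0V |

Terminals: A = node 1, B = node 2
Find the Thévenin equivalent first; then I_n = V_th/R_th and R_n = R_th.
Step 1 — V_th is the open-circuit voltage V_A - V_B (nothing connected across the terminals).
Nodal analysis, taking node 2 as the 0 V reference.
Source V1 fixes V_0 = 24 V.
KCL at each unknown node (sum of currents leaving = 0; resistances in Ω):
  Node 1: (V_1 - 24)/1.2 + (V_1 - 0)/330 + (V_1 - 0)/120 = 0
Collecting terms: 0.8447 × V_1 = 20  =>  V_1 = 23.68 V
V_th = V_1 - V_2 = 23.68 - 0 = 23.68 V
Step 2 — R_th: zero the source — replace V1 by a short circuit (node 2 merges into node 0) — and find the resistance seen between A (node 1) and B (node 0).
Reduce the network between node 1 (A) and node 0 (B) by series/parallel combination:
  Rp1 = R1 ‖ R2 ‖ R3 (parallel, all between nodes 0 and 1) = 1/(1/1.2 + 1/330 + 1/120) = 1.184 Ω
R_th = 1.184 Ω
I_n = V_th/R_th = 23.68/1.184 = 20 A, and R_n = R_th = 1.184 Ω

Final answer: I_n = 20 A, R_n = 1.184 Ω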